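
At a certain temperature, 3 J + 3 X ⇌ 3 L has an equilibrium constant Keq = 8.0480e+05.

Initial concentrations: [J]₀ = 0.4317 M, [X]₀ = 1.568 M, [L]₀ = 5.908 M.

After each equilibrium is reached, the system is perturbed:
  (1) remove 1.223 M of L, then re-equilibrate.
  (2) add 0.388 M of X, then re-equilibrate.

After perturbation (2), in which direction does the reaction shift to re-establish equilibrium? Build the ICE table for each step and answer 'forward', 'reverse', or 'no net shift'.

Direction: forward

Q₀ = 664.9 vs Keq = 8.0480e+05 ⇒ Q<K, forward
Step 1:
                    J           X           L
  Initial      0.4317       1.568       5.908
  Change      -0.3751     -0.3751      0.3751
  Equil       0.05662       1.193       6.283
  solve Keq expr → x = 0.125; check Q = 8.0480e+05
Then remove 1.223 M of L.
Step 2:
                    J           X           L
  Initial     0.05662       1.193        5.06
  Change     -0.01052    -0.01052     0.01052
  Equil        0.0461       1.182       5.071
  solve Keq expr → x = 0.003507; check Q = 8.0480e+05
Then add 0.388 M of X.
Step 3:
                    J           X           L
  Initial      0.0461        1.57       5.071
  Change     -0.01107    -0.01107     0.01107
  Equil       0.03504       1.559       5.082
  solve Keq expr → x = 0.003689; check Q = 8.0480e+05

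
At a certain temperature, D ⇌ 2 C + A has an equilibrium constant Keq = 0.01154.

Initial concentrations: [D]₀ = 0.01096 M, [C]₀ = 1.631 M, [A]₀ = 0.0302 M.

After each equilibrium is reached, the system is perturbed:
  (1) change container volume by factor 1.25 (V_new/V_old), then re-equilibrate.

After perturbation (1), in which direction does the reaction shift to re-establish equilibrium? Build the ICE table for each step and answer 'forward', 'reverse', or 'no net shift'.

Q₀ = 7.33 vs Keq = 0.01154 ⇒ Q>K, reverse
Step 1:
                   D          C          A
  init       0.01096      1.631     0.0302
  Δ          0.03001   -0.06002   -0.03001
  eq         0.04097      1.571 1.9156e-04
  solve Keq expr → x = -0.03001; check Q = 0.01154
Then change container volume by factor 1.25 (V_new/V_old).
Step 2:
                   D          C          A
  init       0.03277      1.257 1.5325e-04
  Δ       -8.5514e-05 1.7103e-04 8.5514e-05
  eq         0.03269      1.257 2.3876e-04
  solve Keq expr → x = 8.5514e-05; check Q = 0.01154

Direction: forward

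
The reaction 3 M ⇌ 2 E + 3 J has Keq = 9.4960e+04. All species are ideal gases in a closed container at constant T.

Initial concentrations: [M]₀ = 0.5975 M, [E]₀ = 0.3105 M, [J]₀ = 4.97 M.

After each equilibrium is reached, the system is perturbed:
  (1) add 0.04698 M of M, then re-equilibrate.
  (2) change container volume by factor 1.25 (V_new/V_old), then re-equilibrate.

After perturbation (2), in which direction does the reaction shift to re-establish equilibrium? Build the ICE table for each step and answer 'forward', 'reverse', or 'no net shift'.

Direction: forward

Q₀ = 55.49 vs Keq = 9.4960e+04 ⇒ Q<K, forward
Step 1:
                    M           E           J
  I            0.5975      0.3105        4.97
  C           -0.5075      0.3383      0.5075
  E           0.08998      0.6488       5.478
  solve Keq expr → x = 0.1692; check Q = 9.4960e+04
Then add 0.04698 M of M.
Step 2:
                    M           E           J
  I             0.137      0.6488       5.478
  C          -0.04358     0.02905     0.04358
  E           0.09339      0.6779       5.521
  solve Keq expr → x = 0.01453; check Q = 9.4960e+04
Then change container volume by factor 1.25 (V_new/V_old).
Step 3:
                    M           E           J
  I           0.07471      0.5423       4.417
  C         -0.009675     0.00645    0.009675
  E           0.06503      0.5488       4.427
  solve Keq expr → x = 0.003225; check Q = 9.4960e+04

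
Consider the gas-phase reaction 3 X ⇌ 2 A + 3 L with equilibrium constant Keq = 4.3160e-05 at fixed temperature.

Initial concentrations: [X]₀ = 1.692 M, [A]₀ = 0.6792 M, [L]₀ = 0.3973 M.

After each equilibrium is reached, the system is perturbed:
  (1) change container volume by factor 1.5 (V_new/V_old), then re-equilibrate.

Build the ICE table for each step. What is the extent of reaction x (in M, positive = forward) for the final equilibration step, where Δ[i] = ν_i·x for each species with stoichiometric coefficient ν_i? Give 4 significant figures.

Q₀ = 0.005972 vs Keq = 4.3160e-05 ⇒ Q>K, reverse
Step 1:
                    X           A           L
  init          1.692      0.6792      0.3973
  Δ            0.2855     -0.1903     -0.2855
  eq            1.978      0.4889      0.1118
  solve Keq expr → x = -0.09517; check Q = 4.3160e-05
Then change container volume by factor 1.5 (V_new/V_old).
Step 2:
                    X           A           L
  init          1.318      0.3259     0.07452
  Δ          -0.01926     0.01284     0.01926
  eq            1.299      0.3387     0.09378
  solve Keq expr → x = 0.006419; check Q = 4.3160e-05

x = 0.006419 M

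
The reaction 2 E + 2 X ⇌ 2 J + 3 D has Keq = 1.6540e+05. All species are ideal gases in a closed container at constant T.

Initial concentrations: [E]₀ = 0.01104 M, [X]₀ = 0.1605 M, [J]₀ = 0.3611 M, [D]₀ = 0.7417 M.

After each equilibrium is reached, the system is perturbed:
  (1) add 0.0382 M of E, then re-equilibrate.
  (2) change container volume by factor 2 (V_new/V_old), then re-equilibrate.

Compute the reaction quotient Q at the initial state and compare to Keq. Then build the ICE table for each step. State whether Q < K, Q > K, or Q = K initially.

Q₀ = 1.6945e+04; Q < K (proceeds forward)

Q₀ = 1.6945e+04 vs Keq = 1.6540e+05 ⇒ Q<K, forward
Step 1:
                  E         X         J         D
  Initial   0.01104    0.1605    0.3611    0.7417
  Change  -0.007185 -0.007185  0.007185   0.01078
  Equil    0.003855    0.1533    0.3683    0.7525
  solve Keq expr → x = 0.003592; check Q = 1.6540e+05
Then add 0.0382 M of E.
Step 2:
                  E         X         J         D
  Initial   0.04206    0.1533    0.3683    0.7525
  Change   -0.03592  -0.03592   0.03592   0.05389
  Equil    0.006131    0.1174    0.4042    0.8064
  solve Keq expr → x = 0.01796; check Q = 1.6540e+05
Then change container volume by factor 2 (V_new/V_old).
Step 3:
                  E         X         J         D
  Initial  0.003065    0.0587    0.2021    0.4032
  Change  -8.4644e-04 -8.4644e-04 8.4644e-04   0.00127
  Equil    0.002219   0.05785     0.203    0.4045
  solve Keq expr → x = 4.2322e-04; check Q = 1.6540e+05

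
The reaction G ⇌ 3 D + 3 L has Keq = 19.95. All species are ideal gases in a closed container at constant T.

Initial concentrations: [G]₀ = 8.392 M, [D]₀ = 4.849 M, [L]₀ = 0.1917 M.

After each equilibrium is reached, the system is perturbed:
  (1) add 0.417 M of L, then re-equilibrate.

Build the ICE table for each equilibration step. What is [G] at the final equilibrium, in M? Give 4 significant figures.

[G]_eq = 8.249 M

Q₀ = 0.09571 vs Keq = 19.95 ⇒ Q<K, forward
Step 1:
                    G           D           L
  Initial       8.392       4.849      0.1917
  Change      -0.2592      0.7776      0.7776
  Equil         8.133       5.627      0.9693
  solve Keq expr → x = 0.2592; check Q = 19.95
Then add 0.417 M of L.
Step 2:
                    G           D           L
  Initial       8.133       5.627       1.386
  Change       0.1161     -0.3482     -0.3482
  Equil         8.249       5.278       1.038
  solve Keq expr → x = -0.1161; check Q = 19.95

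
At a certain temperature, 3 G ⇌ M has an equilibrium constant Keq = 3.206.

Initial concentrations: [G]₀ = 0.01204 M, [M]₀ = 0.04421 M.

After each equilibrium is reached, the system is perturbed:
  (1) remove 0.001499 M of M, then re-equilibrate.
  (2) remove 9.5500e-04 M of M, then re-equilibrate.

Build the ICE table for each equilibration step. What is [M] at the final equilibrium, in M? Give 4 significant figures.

[M]_eq = 0.005607 M

Q₀ = 2.5330e+04 vs Keq = 3.206 ⇒ Q>K, reverse
Step 1:
                  G         M
  init      0.01204   0.04421
  Δ          0.1136  -0.03786
  eq         0.1256  0.006354
  solve Keq expr → x = -0.03786; check Q = 3.206
Then remove 0.001499 M of M.
Step 2:
                  G         M
  init       0.1256  0.004855
  Δ       -0.003114  0.001038
  eq         0.1225  0.005893
  solve Keq expr → x = 0.001038; check Q = 3.206
Then remove 9.5500e-04 M of M.
Step 3:
                  G         M
  init       0.1225  0.004938
  Δ       -0.002009 6.6976e-04
  eq         0.1205  0.005607
  solve Keq expr → x = 6.6976e-04; check Q = 3.206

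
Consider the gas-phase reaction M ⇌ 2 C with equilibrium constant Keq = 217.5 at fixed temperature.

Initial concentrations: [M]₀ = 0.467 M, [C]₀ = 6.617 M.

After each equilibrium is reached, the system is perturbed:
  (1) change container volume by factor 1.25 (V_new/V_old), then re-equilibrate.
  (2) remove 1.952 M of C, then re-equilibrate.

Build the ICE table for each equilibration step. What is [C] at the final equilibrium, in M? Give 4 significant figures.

[C]_eq = 3.946 M

Q₀ = 93.76 vs Keq = 217.5 ⇒ Q<K, forward
Step 1:
                    M           C
  init          0.467       6.617
  Δ            -0.236      0.4719
  eq            0.231       7.089
  solve Keq expr → x = 0.236; check Q = 217.5
Then change container volume by factor 1.25 (V_new/V_old).
Step 2:
                    M           C
  init         0.1848       5.671
  Δ          -0.03346     0.06691
  eq           0.1514       5.738
  solve Keq expr → x = 0.03346; check Q = 217.5
Then remove 1.952 M of C.
Step 3:
                    M           C
  init         0.1514       3.786
  Δ           -0.0798      0.1596
  eq          0.07158       3.946
  solve Keq expr → x = 0.0798; check Q = 217.5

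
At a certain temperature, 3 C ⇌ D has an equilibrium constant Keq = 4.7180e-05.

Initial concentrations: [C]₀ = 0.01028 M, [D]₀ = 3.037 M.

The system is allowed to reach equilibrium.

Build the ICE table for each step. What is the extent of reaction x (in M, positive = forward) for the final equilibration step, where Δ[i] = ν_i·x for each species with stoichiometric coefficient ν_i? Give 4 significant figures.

x = -3.002 M

Q₀ = 2.7955e+06 vs Keq = 4.7180e-05 ⇒ Q>K, reverse
Step 1:
                  C         D
  Initial   0.01028     3.037
  Change      9.007    -3.002
  Equil       9.017    0.0346
  solve Keq expr → x = -3.002; check Q = 4.7180e-05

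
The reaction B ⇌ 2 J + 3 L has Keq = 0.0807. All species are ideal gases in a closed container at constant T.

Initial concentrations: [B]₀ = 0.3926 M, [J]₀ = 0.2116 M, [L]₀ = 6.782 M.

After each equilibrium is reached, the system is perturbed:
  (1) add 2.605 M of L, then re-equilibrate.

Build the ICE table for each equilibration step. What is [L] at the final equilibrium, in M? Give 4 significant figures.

[L]_eq = 9.081 M

Q₀ = 35.58 vs Keq = 0.0807 ⇒ Q>K, reverse
Step 1:
                   B          J          L
  I           0.3926     0.2116      6.782
  C          0.09976    -0.1995    -0.2993
  E           0.4924    0.01208      6.483
  solve Keq expr → x = -0.09976; check Q = 0.0807
Then add 2.605 M of L.
Step 2:
                   B          J          L
  I           0.4924    0.01208      9.088
  C         0.002387  -0.004774  -0.007161
  E           0.4947   0.007302      9.081
  solve Keq expr → x = -0.002387; check Q = 0.0807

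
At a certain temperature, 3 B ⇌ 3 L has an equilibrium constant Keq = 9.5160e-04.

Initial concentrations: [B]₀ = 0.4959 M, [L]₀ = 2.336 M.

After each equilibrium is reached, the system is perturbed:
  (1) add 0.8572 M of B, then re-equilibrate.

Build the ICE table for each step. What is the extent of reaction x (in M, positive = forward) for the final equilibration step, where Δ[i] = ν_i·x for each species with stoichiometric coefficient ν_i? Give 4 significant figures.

x = 0.02559 M

Q₀ = 104.5 vs Keq = 9.5160e-04 ⇒ Q>K, reverse
Step 1:
                   B          L
  init        0.4959      2.336
  Δ            2.082     -2.082
  eq           2.578     0.2536
  solve Keq expr → x = -0.6941; check Q = 9.5160e-04
Then add 0.8572 M of B.
Step 2:
                   B          L
  init         3.435     0.2536
  Δ         -0.07676    0.07676
  eq           3.359     0.3304
  solve Keq expr → x = 0.02559; check Q = 9.5160e-04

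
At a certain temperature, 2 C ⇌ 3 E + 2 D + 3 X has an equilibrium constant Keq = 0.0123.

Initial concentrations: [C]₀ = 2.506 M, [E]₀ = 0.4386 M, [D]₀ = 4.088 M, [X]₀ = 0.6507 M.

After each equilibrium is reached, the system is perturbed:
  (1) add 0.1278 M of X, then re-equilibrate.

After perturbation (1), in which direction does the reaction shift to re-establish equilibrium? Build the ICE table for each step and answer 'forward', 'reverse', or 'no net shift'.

Q₀ = 0.06186 vs Keq = 0.0123 ⇒ Q>K, reverse
Step 1:
                  C         E         D         X
  I           2.506    0.4386     4.088    0.6507
  C         0.07758   -0.1164  -0.07758   -0.1164
  E           2.584    0.3222      4.01    0.5343
  solve Keq expr → x = -0.03879; check Q = 0.0123
Then add 0.1278 M of X.
Step 2:
                  C         E         D         X
  I           2.584    0.3222      4.01    0.6621
  C         0.02768  -0.04152  -0.02768  -0.04152
  E           2.611    0.2807     3.983    0.6206
  solve Keq expr → x = -0.01384; check Q = 0.0123

Direction: reverse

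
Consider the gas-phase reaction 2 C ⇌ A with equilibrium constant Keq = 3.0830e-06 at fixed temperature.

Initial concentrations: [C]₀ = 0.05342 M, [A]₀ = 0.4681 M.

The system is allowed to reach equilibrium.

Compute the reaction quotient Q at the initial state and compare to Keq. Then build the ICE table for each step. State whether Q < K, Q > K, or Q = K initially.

Q₀ = 164; Q > K (proceeds reverse)

Q₀ = 164 vs Keq = 3.0830e-06 ⇒ Q>K, reverse
Step 1:
                    C           A
  Initial     0.05342      0.4681
  Change       0.9362     -0.4681
  Equil        0.9896  3.0193e-06
  solve Keq expr → x = -0.4681; check Q = 3.0830e-06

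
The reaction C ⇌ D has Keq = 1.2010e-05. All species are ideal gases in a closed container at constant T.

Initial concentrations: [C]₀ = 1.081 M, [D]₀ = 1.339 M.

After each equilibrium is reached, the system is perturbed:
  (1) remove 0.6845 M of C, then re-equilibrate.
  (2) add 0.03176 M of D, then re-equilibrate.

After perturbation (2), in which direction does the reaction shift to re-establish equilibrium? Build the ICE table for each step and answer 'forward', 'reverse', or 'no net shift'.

Q₀ = 1.239 vs Keq = 1.2010e-05 ⇒ Q>K, reverse
Step 1:
                    C           D
  I             1.081       1.339
  C             1.339      -1.339
  E              2.42  2.9064e-05
  solve Keq expr → x = -1.339; check Q = 1.2010e-05
Then remove 0.6845 M of C.
Step 2:
                    C           D
  I             1.735  2.9064e-05
  C        8.2207e-06 -8.2207e-06
  E             1.735  2.0843e-05
  solve Keq expr → x = -8.2207e-06; check Q = 1.2010e-05
Then add 0.03176 M of D.
Step 3:
                    C           D
  I             1.735     0.03178
  C           0.03176    -0.03176
  E             1.767  2.1225e-05
  solve Keq expr → x = -0.03176; check Q = 1.2010e-05

Direction: reverse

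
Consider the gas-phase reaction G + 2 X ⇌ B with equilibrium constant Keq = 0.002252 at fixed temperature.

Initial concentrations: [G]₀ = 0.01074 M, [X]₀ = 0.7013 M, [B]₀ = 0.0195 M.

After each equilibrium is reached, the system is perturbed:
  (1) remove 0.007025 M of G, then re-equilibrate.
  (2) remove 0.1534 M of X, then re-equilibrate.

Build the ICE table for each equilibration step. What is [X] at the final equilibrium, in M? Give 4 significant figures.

[X]_eq = 0.5869 M

Q₀ = 3.692 vs Keq = 0.002252 ⇒ Q>K, reverse
Step 1:
                   G          X          B
  I          0.01074     0.7013     0.0195
  C          0.01946    0.03893   -0.01946
  E           0.0302     0.7402 3.7269e-05
  solve Keq expr → x = -0.01946; check Q = 0.002252
Then remove 0.007025 M of G.
Step 2:
                   G          X          B
  I          0.02318     0.7402 3.7269e-05
  C       8.6565e-06 1.7313e-05 -8.6565e-06
  E          0.02319     0.7402 2.8612e-05
  solve Keq expr → x = -8.6565e-06; check Q = 0.002252
Then remove 0.1534 M of X.
Step 3:
                   G          X          B
  I          0.02319     0.5868 2.8612e-05
  C       1.0620e-05 2.1241e-05 -1.0620e-05
  E           0.0232     0.5869 1.7992e-05
  solve Keq expr → x = -1.0620e-05; check Q = 0.002252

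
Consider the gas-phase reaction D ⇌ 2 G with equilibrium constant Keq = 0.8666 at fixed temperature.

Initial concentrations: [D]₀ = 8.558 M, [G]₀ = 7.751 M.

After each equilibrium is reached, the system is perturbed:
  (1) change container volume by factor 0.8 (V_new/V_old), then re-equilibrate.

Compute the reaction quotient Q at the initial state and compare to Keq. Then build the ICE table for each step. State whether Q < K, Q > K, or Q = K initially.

Q₀ = 7.02 vs Keq = 0.8666 ⇒ Q>K, reverse
Step 1:
                  D         G
  I           8.558     7.751
  C           2.339    -4.678
  E            10.9     3.073
  solve Keq expr → x = -2.339; check Q = 0.8666
Then change container volume by factor 0.8 (V_new/V_old).
Step 2:
                  D         G
  I           13.62     3.841
  C          0.1908   -0.3816
  E           13.81      3.46
  solve Keq expr → x = -0.1908; check Q = 0.8666

Q₀ = 7.02; Q > K (proceeds reverse)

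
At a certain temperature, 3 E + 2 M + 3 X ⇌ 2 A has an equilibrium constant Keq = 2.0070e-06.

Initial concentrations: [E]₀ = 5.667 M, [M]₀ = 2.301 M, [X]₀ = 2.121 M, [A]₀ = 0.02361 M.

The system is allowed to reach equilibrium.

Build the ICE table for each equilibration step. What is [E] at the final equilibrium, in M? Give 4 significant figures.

Q₀ = 6.0629e-08 vs Keq = 2.0070e-06 ⇒ Q<K, forward
Step 1:
                  E         M         X         A
  I           5.667     2.301     2.121   0.02361
  C         -0.1356  -0.09037   -0.1356   0.09037
  E           5.531     2.211     1.985     0.114
  solve Keq expr → x = 0.04519; check Q = 2.0070e-06

[E]_eq = 5.531 M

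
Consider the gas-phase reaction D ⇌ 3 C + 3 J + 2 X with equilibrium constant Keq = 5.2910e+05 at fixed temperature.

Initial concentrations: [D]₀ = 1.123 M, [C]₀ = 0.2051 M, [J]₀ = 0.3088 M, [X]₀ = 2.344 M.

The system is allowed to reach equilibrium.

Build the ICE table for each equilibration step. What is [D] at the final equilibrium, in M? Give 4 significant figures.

[D]_eq = 0.0623 M

Q₀ = 0.001243 vs Keq = 5.2910e+05 ⇒ Q<K, forward
Step 1:
                  D         C         J         X
  init        1.123    0.2051    0.3088     2.344
  Δ          -1.061     3.182     3.182     2.121
  eq         0.0623     3.387     3.491     4.465
  solve Keq expr → x = 1.061; check Q = 5.2910e+05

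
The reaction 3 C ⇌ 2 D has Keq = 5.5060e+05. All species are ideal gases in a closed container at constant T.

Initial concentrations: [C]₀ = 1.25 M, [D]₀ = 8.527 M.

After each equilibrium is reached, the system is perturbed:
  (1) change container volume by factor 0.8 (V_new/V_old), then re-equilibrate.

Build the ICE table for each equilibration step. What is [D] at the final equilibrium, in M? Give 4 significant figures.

[D]_eq = 11.66 M

Q₀ = 37.23 vs Keq = 5.5060e+05 ⇒ Q<K, forward
Step 1:
                  C         D
  Initial      1.25     8.527
  Change     -1.196    0.7973
  Equil     0.05405     9.324
  solve Keq expr → x = 0.3986; check Q = 5.5060e+05
Then change container volume by factor 0.8 (V_new/V_old).
Step 2:
                  C         D
  Initial   0.06756     11.66
  Change  -0.004832  0.003221
  Equil     0.06273     11.66
  solve Keq expr → x = 0.001611; check Q = 5.5060e+05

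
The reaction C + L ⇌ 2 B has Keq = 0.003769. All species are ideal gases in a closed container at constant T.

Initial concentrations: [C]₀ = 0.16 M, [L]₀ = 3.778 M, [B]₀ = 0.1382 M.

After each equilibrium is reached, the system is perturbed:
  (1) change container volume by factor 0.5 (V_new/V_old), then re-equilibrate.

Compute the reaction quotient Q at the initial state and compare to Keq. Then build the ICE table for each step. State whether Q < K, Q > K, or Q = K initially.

Q₀ = 0.0316; Q > K (proceeds reverse)

Q₀ = 0.0316 vs Keq = 0.003769 ⇒ Q>K, reverse
Step 1:
                  C         L         B
  Initial      0.16     3.778    0.1382
  Change    0.04213   0.04213  -0.08425
  Equil      0.2021      3.82   0.05395
  solve Keq expr → x = -0.04213; check Q = 0.003769
Then change container volume by factor 0.5 (V_new/V_old).
Step 2:
                  C         L         B
  Initial    0.4043      7.64    0.1079
  Change          0         0         0
  Equil      0.4043      7.64    0.1079
  solve Keq expr → x = 0; check Q = 0.003769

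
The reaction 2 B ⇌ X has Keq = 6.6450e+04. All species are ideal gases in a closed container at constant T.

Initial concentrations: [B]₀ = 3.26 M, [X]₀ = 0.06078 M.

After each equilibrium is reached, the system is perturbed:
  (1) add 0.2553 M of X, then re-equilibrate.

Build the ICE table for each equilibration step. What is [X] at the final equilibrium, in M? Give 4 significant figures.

Q₀ = 0.005719 vs Keq = 6.6450e+04 ⇒ Q<K, forward
Step 1:
                  B         X
  Initial      3.26   0.06078
  Change     -3.255     1.627
  Equil     0.00504     1.688
  solve Keq expr → x = 1.627; check Q = 6.6450e+04
Then add 0.2553 M of X.
Step 2:
                  B         X
  Initial   0.00504     1.944
  Change  3.6745e-04 -1.8372e-04
  Equil    0.005408     1.943
  solve Keq expr → x = -1.8372e-04; check Q = 6.6450e+04

[X]_eq = 1.943 M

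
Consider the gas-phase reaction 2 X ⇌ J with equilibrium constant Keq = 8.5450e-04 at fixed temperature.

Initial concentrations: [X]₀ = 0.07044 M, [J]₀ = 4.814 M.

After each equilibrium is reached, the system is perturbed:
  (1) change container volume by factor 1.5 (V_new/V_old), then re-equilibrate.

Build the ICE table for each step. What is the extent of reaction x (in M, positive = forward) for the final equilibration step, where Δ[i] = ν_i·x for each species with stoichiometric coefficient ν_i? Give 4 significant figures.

Q₀ = 970.2 vs Keq = 8.5450e-04 ⇒ Q>K, reverse
Step 1:
                   X          J
  Initial    0.07044      4.814
  Change       9.472     -4.736
  Equil        9.543    0.07782
  solve Keq expr → x = -4.736; check Q = 8.5450e-04
Then change container volume by factor 1.5 (V_new/V_old).
Step 2:
                   X          J
  Initial      6.362    0.05188
  Change     0.03385   -0.01692
  Equil        6.396    0.03495
  solve Keq expr → x = -0.01692; check Q = 8.5450e-04

x = -0.01692 M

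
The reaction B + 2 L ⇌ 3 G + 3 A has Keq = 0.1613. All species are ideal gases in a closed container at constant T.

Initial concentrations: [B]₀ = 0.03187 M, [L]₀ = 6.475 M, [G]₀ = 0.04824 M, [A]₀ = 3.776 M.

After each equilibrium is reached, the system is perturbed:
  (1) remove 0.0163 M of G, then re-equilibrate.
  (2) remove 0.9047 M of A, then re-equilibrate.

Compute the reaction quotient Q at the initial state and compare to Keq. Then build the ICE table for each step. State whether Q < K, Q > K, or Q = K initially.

Q₀ = 0.004523 vs Keq = 0.1613 ⇒ Q<K, forward
Step 1:
                   B          L          G          A
  init       0.03187      6.475    0.04824      3.776
  Δ         -0.02059   -0.04119    0.06178    0.06178
  eq         0.01128      6.434       0.11      3.838
  solve Keq expr → x = 0.02059; check Q = 0.1613
Then remove 0.0163 M of G.
Step 2:
                   B          L          G          A
  init       0.01128      6.434    0.09372      3.838
  Δ        -0.002461  -0.004922   0.007383   0.007383
  eq        0.008814      6.429     0.1011      3.845
  solve Keq expr → x = 0.002461; check Q = 0.1613
Then remove 0.9047 M of A.
Step 3:
                   B          L          G          A
  init      0.008814      6.429     0.1011       2.94
  Δ        -0.003461  -0.006923    0.01038    0.01038
  eq        0.005353      6.422     0.1115      2.951
  solve Keq expr → x = 0.003461; check Q = 0.1613

Q₀ = 0.004523; Q < K (proceeds forward)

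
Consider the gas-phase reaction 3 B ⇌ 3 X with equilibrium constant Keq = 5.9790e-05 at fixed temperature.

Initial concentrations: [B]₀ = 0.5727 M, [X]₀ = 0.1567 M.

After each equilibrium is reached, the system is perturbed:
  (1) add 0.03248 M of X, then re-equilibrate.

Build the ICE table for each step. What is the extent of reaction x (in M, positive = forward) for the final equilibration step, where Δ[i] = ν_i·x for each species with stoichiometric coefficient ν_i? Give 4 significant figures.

x = -0.01042 M

Q₀ = 0.02048 vs Keq = 5.9790e-05 ⇒ Q>K, reverse
Step 1:
                    B           X
  init         0.5727      0.1567
  Δ            0.1293     -0.1293
  eq            0.702     0.02745
  solve Keq expr → x = -0.04308; check Q = 5.9790e-05
Then add 0.03248 M of X.
Step 2:
                    B           X
  init          0.702     0.05993
  Δ           0.03126    -0.03126
  eq           0.7332     0.02867
  solve Keq expr → x = -0.01042; check Q = 5.9790e-05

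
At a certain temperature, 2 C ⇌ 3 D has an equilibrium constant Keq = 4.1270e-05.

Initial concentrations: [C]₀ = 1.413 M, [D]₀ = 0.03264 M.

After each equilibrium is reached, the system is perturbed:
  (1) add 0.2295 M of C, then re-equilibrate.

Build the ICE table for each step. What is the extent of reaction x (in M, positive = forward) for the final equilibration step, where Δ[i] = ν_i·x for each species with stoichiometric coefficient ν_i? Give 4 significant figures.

x = 0.001514 M

Q₀ = 1.7417e-05 vs Keq = 4.1270e-05 ⇒ Q<K, forward
Step 1:
                    C           D
  I             1.413     0.03264
  C         -0.007152     0.01073
  E             1.406     0.04337
  solve Keq expr → x = 0.003576; check Q = 4.1270e-05
Then add 0.2295 M of C.
Step 2:
                    C           D
  I             1.635     0.04337
  C         -0.003027    0.004541
  E             1.632     0.04791
  solve Keq expr → x = 0.001514; check Q = 4.1270e-05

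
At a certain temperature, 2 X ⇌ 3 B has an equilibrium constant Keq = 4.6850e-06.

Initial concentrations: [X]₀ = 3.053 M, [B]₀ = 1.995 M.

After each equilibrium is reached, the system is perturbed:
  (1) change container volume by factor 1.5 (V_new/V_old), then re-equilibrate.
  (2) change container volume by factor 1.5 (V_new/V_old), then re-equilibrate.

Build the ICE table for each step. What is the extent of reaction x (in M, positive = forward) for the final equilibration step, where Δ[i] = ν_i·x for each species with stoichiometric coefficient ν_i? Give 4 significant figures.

Q₀ = 0.8519 vs Keq = 4.6850e-06 ⇒ Q>K, reverse
Step 1:
                  X         B
  init        3.053     1.995
  Δ             1.3     -1.95
  eq          4.353   0.04461
  solve Keq expr → x = -0.6501; check Q = 4.6850e-06
Then change container volume by factor 1.5 (V_new/V_old).
Step 2:
                  X         B
  init        2.902   0.02974
  Δ       -0.002854  0.004282
  eq          2.899   0.03402
  solve Keq expr → x = 0.001427; check Q = 4.6850e-06
Then change container volume by factor 1.5 (V_new/V_old).
Step 3:
                  X         B
  init        1.933   0.02268
  Δ       -0.002175  0.003263
  eq          1.931   0.02594
  solve Keq expr → x = 0.001088; check Q = 4.6850e-06

x = 0.001088 M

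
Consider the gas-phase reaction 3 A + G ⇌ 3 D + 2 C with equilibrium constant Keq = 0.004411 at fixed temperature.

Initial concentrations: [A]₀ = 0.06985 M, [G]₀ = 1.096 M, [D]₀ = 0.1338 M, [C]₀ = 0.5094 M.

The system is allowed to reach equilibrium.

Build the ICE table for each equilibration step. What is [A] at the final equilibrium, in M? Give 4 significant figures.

[A]_eq = 0.1578 M

Q₀ = 1.664 vs Keq = 0.004411 ⇒ Q>K, reverse
Step 1:
                   A          G          D          C
  Initial    0.06985      1.096     0.1338     0.5094
  Change       0.088    0.02933     -0.088   -0.05866
  Equil       0.1578      1.125     0.0458     0.4507
  solve Keq expr → x = -0.02933; check Q = 0.004411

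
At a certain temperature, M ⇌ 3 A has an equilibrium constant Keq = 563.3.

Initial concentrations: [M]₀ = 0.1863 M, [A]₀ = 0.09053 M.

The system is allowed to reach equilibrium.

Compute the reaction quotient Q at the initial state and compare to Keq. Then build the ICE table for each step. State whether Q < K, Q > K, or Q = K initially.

Q₀ = 0.003983; Q < K (proceeds forward)

Q₀ = 0.003983 vs Keq = 563.3 ⇒ Q<K, forward
Step 1:
                   M          A
  init        0.1863    0.09053
  Δ          -0.1858     0.5575
  eq      4.8300e-04      0.648
  solve Keq expr → x = 0.1858; check Q = 563.3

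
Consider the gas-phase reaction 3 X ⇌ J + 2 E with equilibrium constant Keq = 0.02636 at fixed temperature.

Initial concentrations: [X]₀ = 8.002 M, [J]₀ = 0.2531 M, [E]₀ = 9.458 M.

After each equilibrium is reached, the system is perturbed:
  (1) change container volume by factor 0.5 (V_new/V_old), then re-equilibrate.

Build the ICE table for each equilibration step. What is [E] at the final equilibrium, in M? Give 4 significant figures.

[E]_eq = 18.59 M

Q₀ = 0.04419 vs Keq = 0.02636 ⇒ Q>K, reverse
Step 1:
                    X           J           E
  Initial       8.002      0.2531       9.458
  Change       0.2457    -0.08189     -0.1638
  Equil         8.248      0.1712       9.294
  solve Keq expr → x = -0.08189; check Q = 0.02636
Then change container volume by factor 0.5 (V_new/V_old).
Step 2:
                    X           J           E
  Initial        16.5      0.3424       18.59
  Change            0           0           0
  Equil          16.5      0.3424       18.59
  solve Keq expr → x = 0; check Q = 0.02636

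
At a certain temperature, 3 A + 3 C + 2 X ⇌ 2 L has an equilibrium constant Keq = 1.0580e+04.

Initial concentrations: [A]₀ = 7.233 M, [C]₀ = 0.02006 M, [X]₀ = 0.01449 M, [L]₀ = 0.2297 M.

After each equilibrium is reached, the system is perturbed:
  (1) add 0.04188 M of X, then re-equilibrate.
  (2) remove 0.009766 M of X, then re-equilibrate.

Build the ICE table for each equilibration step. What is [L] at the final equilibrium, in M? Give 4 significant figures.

[L]_eq = 0.2307 M

Q₀ = 8.2269e+04 vs Keq = 1.0580e+04 ⇒ Q>K, reverse
Step 1:
                  A         C         X         L
  init        7.233   0.02006   0.01449    0.2297
  Δ          0.0101    0.0101  0.006736 -0.006736
  eq          7.243   0.03016   0.02123     0.223
  solve Keq expr → x = -0.003368; check Q = 1.0580e+04
Then add 0.04188 M of X.
Step 2:
                  A         C         X         L
  init        7.243   0.03016   0.06311     0.223
  Δ        -0.01353  -0.01353 -0.009021  0.009021
  eq           7.23   0.01663   0.05409     0.232
  solve Keq expr → x = 0.00451; check Q = 1.0580e+04
Then remove 0.009766 M of X.
Step 3:
                  A         C         X         L
  init         7.23   0.01663   0.04432     0.232
  Δ        0.001929  0.001929  0.001286 -0.001286
  eq          7.232   0.01856   0.04561    0.2307
  solve Keq expr → x = -6.4296e-04; check Q = 1.0580e+04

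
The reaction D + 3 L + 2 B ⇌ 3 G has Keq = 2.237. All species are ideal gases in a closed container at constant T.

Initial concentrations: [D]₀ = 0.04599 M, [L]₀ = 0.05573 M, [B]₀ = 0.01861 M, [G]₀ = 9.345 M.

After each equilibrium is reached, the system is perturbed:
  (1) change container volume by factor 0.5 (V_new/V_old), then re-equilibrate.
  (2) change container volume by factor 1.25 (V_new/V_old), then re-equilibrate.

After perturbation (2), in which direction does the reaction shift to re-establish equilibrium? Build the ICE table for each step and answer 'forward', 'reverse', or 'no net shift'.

Q₀ = 2.9602e+11 vs Keq = 2.237 ⇒ Q>K, reverse
Step 1:
                  D         L         B         G
  init      0.04599   0.05573   0.01861     9.345
  Δ          0.9914     2.974     1.983    -2.974
  eq          1.037      3.03     2.001     6.371
  solve Keq expr → x = -0.9914; check Q = 2.237
Then change container volume by factor 0.5 (V_new/V_old).
Step 2:
                  D         L         B         G
  init        2.075      6.06     4.003     12.74
  Δ         -0.5091    -1.527    -1.018     1.527
  eq          1.566     4.533     2.985     14.27
  solve Keq expr → x = 0.5091; check Q = 2.237
Then change container volume by factor 1.25 (V_new/V_old).
Step 3:
                  D         L         B         G
  init        1.253     3.626     2.388     11.42
  Δ          0.1212    0.3635    0.2424   -0.3635
  eq          1.374      3.99      2.63     11.05
  solve Keq expr → x = -0.1212; check Q = 2.237

Direction: reverse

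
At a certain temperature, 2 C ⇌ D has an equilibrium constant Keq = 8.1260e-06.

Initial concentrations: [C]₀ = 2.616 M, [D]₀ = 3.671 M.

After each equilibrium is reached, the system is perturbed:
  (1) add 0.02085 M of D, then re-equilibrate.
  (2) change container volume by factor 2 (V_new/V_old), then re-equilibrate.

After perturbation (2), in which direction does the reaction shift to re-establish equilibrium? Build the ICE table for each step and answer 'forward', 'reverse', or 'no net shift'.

Q₀ = 0.5364 vs Keq = 8.1260e-06 ⇒ Q>K, reverse
Step 1:
                    C           D
  I             2.616       3.671
  C              7.34       -3.67
  E             9.956  8.0553e-04
  solve Keq expr → x = -3.67; check Q = 8.1260e-06
Then add 0.02085 M of D.
Step 2:
                    C           D
  I             9.956     0.02166
  C           0.04169    -0.02084
  E             9.998  8.1229e-04
  solve Keq expr → x = -0.02084; check Q = 8.1260e-06
Then change container volume by factor 2 (V_new/V_old).
Step 3:
                    C           D
  I             4.999  4.0614e-04
  C        4.0608e-04 -2.0304e-04
  E             4.999  2.0310e-04
  solve Keq expr → x = -2.0304e-04; check Q = 8.1260e-06

Direction: reverse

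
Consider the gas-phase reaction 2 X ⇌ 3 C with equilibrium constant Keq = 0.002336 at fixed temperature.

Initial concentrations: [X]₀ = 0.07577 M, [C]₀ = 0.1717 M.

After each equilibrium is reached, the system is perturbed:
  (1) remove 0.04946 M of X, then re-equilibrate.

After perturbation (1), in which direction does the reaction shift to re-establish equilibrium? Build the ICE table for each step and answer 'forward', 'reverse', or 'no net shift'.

Direction: reverse

Q₀ = 0.8817 vs Keq = 0.002336 ⇒ Q>K, reverse
Step 1:
                  X         C
  Initial   0.07577    0.1717
  Change    0.08799    -0.132
  Equil      0.1638   0.03972
  solve Keq expr → x = -0.04399; check Q = 0.002336
Then remove 0.04946 M of X.
Step 2:
                  X         C
  Initial    0.1143   0.03972
  Change   0.005036 -0.007554
  Equil      0.1193   0.03216
  solve Keq expr → x = -0.002518; check Q = 0.002336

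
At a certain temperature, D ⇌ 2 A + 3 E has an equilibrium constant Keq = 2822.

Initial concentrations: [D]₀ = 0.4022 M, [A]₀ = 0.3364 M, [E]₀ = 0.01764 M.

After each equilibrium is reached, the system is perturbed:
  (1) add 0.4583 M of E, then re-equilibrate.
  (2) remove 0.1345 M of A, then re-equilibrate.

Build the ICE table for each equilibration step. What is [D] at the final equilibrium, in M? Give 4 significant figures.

[D]_eq = 0.001683 M

Q₀ = 1.5444e-06 vs Keq = 2822 ⇒ Q<K, forward
Step 1:
                   D          A          E
  init        0.4022     0.3364    0.01764
  Δ          -0.4014     0.8027      1.204
  eq      8.3850e-04      1.139      1.222
  solve Keq expr → x = 0.4014; check Q = 2822
Then add 0.4583 M of E.
Step 2:
                   D          A          E
  init    8.3850e-04      1.139       1.68
  Δ         0.001317  -0.002633   -0.00395
  eq        0.002155      1.136      1.676
  solve Keq expr → x = -0.001317; check Q = 2822
Then remove 0.1345 M of A.
Step 3:
                   D          A          E
  init      0.002155      1.002      1.676
  Δ       -4.7248e-04 9.4495e-04   0.001417
  eq        0.001683      1.003      1.677
  solve Keq expr → x = 4.7248e-04; check Q = 2822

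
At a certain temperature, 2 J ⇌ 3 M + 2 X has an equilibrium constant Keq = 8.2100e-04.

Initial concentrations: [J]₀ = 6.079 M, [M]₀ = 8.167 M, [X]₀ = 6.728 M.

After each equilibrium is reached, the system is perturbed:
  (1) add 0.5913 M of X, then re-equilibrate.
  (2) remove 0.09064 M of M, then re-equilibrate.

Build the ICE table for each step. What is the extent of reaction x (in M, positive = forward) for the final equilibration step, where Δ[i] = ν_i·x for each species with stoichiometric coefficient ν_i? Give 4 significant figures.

Q₀ = 667.3 vs Keq = 8.2100e-04 ⇒ Q>K, reverse
Step 1:
                  J         M         X
  Initial     6.079     8.167     6.728
  Change      5.207    -7.811    -5.207
  Equil       11.29    0.3563     1.521
  solve Keq expr → x = -2.604; check Q = 8.2100e-04
Then add 0.5913 M of X.
Step 2:
                  J         M         X
  Initial     11.29    0.3563     2.112
  Change    0.04354  -0.06531  -0.04354
  Equil       11.33    0.2909     2.069
  solve Keq expr → x = -0.02177; check Q = 8.2100e-04
Then remove 0.09064 M of M.
Step 3:
                  J         M         X
  Initial     11.33    0.2003     2.069
  Change   -0.05635   0.08453   0.05635
  Equil       11.27    0.2848     2.125
  solve Keq expr → x = 0.02818; check Q = 8.2100e-04

x = 0.02818 M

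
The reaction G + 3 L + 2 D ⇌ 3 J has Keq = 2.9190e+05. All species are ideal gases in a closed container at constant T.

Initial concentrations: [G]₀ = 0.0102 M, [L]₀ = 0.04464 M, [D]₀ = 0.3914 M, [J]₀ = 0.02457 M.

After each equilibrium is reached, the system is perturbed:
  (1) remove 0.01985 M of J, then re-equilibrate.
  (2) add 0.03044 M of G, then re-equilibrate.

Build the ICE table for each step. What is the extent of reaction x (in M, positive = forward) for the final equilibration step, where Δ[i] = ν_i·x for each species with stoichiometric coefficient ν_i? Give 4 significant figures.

Q₀ = 106.7 vs Keq = 2.9190e+05 ⇒ Q<K, forward
Step 1:
                    G           L           D           J
  Initial      0.0102     0.04464      0.3914     0.02457
  Change     -0.00939    -0.02817    -0.01878     0.02817
  Equil    8.1010e-04     0.01647      0.3726     0.05274
  solve Keq expr → x = 0.00939; check Q = 2.9190e+05
Then remove 0.01985 M of J.
Step 2:
                    G           L           D           J
  Initial  8.1010e-04     0.01647      0.3726     0.03289
  Change  -5.0743e-04   -0.001522   -0.001015    0.001522
  Equil    3.0268e-04     0.01495      0.3716     0.03441
  solve Keq expr → x = 5.0743e-04; check Q = 2.9190e+05
Then add 0.03044 M of G.
Step 3:
                    G           L           D           J
  Initial     0.03074     0.01495      0.3716     0.03441
  Change    -0.003512    -0.01053   -0.007023     0.01053
  Equil       0.02723    0.004413      0.3646     0.04495
  solve Keq expr → x = 0.003512; check Q = 2.9190e+05

x = 0.003512 M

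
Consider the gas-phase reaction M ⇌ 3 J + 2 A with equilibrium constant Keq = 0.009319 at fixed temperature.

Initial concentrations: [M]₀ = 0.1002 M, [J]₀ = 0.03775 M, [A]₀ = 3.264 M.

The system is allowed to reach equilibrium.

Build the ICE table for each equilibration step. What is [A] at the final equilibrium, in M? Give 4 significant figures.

[A]_eq = 3.268 M

Q₀ = 0.00572 vs Keq = 0.009319 ⇒ Q<K, forward
Step 1:
                   M          J          A
  I           0.1002    0.03775      3.264
  C        -0.002106   0.006319   0.004212
  E          0.09809    0.04407      3.268
  solve Keq expr → x = 0.002106; check Q = 0.009319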